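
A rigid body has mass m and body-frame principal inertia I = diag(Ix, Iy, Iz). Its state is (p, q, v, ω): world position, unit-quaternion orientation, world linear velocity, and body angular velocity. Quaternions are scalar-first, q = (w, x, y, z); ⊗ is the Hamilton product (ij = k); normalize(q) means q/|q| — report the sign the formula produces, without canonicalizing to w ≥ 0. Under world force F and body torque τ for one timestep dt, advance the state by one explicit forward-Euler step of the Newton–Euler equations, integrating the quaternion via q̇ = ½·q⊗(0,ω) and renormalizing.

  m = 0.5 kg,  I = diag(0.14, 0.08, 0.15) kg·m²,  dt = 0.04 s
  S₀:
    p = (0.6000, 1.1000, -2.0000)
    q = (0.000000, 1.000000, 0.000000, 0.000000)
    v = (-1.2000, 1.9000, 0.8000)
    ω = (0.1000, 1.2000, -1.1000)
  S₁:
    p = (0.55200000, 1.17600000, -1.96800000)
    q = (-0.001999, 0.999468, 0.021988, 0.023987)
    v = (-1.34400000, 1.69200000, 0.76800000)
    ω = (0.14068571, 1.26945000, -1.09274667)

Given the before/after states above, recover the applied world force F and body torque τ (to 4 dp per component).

Δv = v₁−v₀ = (-0.14400000, -0.20800000, -0.03200000)
m·(v₁−v₀)/dt = (-1.8000, -2.6000, -0.4000)
rate change Δω = (0.04068571, 0.06945000, 0.00725333)
applied torque τ = (0.0500, 0.1400, 0.0200)

F = (-1.8000, -2.6000, -0.4000)
τ = (0.0500, 0.1400, 0.0200)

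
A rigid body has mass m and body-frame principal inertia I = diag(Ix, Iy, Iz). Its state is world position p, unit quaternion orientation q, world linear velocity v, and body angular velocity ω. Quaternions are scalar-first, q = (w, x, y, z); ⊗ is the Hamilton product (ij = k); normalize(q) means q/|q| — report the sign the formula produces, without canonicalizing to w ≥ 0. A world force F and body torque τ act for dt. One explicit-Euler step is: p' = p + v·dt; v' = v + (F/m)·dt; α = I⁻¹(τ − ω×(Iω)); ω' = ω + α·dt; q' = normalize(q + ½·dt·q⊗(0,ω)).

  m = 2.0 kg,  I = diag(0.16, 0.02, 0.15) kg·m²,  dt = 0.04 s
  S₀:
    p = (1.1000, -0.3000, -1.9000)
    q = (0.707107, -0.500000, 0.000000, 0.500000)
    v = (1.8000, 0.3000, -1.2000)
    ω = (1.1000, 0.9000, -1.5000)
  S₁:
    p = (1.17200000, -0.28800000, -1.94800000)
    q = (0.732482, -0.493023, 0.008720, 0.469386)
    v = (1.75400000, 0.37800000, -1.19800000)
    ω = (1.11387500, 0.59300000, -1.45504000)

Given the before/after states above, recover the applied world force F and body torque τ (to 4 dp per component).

ω₁ − ω₀ = (0.01387500, -0.30700000, 0.04496000)
gyro term ω₀×Iω₀ = (-0.1755, -0.0165, -0.1386)
I·α + gyro = (-0.1200, -0.1700, 0.0300)
Δv = v₁−v₀ = (-0.04600000, 0.07800000, 0.00200000)
m·(v₁−v₀)/dt = (-2.3000, 3.9000, 0.1000)

F = (-2.3000, 3.9000, 0.1000)
τ = (-0.1200, -0.1700, 0.0300)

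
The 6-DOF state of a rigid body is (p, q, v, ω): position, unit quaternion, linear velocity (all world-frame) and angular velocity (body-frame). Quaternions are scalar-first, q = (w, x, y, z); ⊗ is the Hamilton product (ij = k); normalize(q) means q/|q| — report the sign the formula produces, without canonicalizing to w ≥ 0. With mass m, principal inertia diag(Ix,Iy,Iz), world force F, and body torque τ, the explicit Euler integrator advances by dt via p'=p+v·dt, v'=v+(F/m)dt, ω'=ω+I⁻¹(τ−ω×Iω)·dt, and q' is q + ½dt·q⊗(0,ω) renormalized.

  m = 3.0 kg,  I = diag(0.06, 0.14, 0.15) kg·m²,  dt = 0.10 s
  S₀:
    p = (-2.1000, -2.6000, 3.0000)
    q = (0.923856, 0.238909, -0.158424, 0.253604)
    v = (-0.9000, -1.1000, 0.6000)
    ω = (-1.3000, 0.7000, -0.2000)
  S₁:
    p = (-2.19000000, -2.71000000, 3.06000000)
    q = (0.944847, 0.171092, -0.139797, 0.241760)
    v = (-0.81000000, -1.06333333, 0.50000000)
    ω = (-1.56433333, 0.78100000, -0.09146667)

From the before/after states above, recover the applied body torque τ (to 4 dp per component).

τ = (-0.1600, 0.0900, 0.0900)

rate change Δω = (-0.26433333, 0.08100000, 0.10853333)
gyro term ω₀×Iω₀ = (-0.0014, -0.0234, -0.0728)
I·α + gyro = (-0.1600, 0.0900, 0.0900)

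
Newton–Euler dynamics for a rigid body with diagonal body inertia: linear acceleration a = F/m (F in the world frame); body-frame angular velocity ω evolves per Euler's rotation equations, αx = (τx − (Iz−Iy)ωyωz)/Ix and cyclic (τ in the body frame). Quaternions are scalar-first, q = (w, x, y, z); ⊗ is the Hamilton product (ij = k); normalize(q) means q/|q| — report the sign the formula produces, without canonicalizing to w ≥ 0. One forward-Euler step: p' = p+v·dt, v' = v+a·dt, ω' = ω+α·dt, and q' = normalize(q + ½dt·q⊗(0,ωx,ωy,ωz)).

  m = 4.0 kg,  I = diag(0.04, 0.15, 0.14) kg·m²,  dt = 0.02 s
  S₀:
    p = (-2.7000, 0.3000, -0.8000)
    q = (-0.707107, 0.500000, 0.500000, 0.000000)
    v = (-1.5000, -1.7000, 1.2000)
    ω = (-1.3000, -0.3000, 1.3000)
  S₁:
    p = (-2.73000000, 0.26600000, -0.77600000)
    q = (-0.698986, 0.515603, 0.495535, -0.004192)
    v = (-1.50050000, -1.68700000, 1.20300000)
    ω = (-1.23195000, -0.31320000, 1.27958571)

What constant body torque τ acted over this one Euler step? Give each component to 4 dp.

τ = (0.1400, 0.0700, -0.1000)

Δω = ω₁−ω₀ = (0.06805000, -0.01320000, -0.02041429)
gyro term ω₀×Iω₀ = (0.0039, 0.1690, 0.0429)
τ = I·(Δω/dt) + ω₀×(Iω₀) = (0.1400, 0.0700, -0.1000)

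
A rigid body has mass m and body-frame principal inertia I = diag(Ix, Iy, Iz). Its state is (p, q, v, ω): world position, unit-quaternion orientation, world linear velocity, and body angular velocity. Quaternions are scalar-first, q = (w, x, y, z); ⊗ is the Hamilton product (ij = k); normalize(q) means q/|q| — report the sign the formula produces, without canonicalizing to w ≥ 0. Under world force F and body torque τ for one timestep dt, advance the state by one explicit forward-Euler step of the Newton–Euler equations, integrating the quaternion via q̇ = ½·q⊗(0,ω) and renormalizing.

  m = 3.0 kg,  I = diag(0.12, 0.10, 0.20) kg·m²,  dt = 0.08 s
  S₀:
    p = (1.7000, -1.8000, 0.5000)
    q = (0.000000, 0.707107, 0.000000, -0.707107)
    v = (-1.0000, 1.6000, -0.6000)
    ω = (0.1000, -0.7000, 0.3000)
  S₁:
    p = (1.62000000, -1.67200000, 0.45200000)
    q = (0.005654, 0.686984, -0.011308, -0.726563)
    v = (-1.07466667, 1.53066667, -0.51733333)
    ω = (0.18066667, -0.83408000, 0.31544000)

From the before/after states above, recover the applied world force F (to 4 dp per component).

F = (-2.8000, -2.6000, 3.1000)

v₁ − v₀ = (-0.07466667, -0.06933333, 0.08266667)
applied force F = (-2.8000, -2.6000, 3.1000)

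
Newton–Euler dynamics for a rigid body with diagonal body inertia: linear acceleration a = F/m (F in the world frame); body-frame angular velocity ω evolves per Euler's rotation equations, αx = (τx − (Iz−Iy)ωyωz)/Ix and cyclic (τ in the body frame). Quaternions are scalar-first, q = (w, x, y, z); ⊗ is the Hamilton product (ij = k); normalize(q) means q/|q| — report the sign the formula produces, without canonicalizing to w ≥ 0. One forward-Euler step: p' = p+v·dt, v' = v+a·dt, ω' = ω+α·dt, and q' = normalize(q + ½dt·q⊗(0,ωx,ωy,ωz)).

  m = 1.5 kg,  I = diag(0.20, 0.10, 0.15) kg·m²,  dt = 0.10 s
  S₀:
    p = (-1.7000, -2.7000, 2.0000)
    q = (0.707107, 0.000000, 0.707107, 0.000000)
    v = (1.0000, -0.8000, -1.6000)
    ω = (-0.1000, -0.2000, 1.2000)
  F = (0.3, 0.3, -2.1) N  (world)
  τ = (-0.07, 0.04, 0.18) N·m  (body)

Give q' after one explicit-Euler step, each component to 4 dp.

q' = (0.7129, 0.0388, 0.6987, 0.0459)

Hamilton product q⊗(0,ω) = (0.1414214, 0.7778177, -0.1414214, 0.9192391)
updated quaternion q' = (0.7129, 0.0388, 0.6987, 0.0459)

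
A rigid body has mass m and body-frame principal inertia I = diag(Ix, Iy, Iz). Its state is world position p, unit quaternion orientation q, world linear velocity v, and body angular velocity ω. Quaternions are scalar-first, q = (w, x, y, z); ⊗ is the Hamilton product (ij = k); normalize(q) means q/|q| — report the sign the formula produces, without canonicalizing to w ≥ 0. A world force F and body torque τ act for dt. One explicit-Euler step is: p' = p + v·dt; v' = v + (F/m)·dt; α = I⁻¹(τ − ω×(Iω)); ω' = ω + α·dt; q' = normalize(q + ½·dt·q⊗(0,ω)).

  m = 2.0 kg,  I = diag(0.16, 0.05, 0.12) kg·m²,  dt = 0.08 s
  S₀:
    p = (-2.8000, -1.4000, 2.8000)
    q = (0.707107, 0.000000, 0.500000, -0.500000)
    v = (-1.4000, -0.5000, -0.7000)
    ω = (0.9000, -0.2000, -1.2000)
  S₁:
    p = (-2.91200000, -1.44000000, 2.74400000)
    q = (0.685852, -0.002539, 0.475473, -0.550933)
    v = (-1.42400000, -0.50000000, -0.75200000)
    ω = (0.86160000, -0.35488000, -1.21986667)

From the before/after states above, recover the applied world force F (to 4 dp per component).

velocity change Δv = (-0.02400000, 0.00000000, -0.05200000)
applied force F = (-0.6000, 0.0000, -1.3000)

F = (-0.6000, 0.0000, -1.3000)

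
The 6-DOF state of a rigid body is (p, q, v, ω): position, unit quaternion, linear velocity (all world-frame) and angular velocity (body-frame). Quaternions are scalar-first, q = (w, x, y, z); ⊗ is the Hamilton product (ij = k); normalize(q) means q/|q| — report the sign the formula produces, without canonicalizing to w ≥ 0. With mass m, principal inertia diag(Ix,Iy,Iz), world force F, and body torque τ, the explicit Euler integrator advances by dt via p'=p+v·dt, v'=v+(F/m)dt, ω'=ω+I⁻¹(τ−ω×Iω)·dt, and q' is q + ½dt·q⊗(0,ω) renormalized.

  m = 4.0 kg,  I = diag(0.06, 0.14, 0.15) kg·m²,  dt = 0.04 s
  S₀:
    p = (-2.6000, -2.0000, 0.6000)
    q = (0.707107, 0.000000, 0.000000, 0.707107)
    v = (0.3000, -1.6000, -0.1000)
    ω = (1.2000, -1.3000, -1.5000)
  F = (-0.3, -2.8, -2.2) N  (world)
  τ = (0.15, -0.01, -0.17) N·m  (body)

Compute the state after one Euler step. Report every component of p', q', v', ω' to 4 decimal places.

p + v·dt = (-2.5880, -2.0640, 0.5960)
new velocity v' = (0.2970, -1.6280, -0.1220)
angular accel α = (2.1750, -1.2286, -0.3013)
ω' = ω + α·dt = (1.2870, -1.3491, -1.5121)
q⊗(0,ω) = (1.0606605, 1.7677675, -0.0707107, -1.0606605)
q + ½dt·q⊗(0,ω), renormalized = (0.7275, 0.0353, -0.0014, 0.6852)

p' = (-2.5880, -2.0640, 0.5960)
q' = (0.7275, 0.0353, -0.0014, 0.6852)
v' = (0.2970, -1.6280, -0.1220)
ω' = (1.2870, -1.3491, -1.5121)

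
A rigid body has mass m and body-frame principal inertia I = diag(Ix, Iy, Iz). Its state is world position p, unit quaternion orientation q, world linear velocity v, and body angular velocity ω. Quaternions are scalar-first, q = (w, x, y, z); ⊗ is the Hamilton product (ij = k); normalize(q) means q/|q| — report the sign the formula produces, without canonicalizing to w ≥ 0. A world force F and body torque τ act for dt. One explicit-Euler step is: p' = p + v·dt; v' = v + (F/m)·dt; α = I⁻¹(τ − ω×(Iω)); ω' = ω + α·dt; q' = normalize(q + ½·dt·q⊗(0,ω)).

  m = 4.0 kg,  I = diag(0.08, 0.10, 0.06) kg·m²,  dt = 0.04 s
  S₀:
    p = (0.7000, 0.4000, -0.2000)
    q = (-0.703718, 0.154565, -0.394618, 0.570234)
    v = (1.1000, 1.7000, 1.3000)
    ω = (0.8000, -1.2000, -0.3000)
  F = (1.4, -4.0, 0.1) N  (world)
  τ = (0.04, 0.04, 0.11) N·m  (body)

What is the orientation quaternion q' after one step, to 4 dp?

q⊗(0,ω) = (-0.4261234, 0.2396918, 1.3470183, 0.3413318)
q' = normalize(q + ½dt·q⊗(0,ω)) = (-0.7119, 0.1593, -0.3675, 0.5768)

q' = (-0.7119, 0.1593, -0.3675, 0.5768)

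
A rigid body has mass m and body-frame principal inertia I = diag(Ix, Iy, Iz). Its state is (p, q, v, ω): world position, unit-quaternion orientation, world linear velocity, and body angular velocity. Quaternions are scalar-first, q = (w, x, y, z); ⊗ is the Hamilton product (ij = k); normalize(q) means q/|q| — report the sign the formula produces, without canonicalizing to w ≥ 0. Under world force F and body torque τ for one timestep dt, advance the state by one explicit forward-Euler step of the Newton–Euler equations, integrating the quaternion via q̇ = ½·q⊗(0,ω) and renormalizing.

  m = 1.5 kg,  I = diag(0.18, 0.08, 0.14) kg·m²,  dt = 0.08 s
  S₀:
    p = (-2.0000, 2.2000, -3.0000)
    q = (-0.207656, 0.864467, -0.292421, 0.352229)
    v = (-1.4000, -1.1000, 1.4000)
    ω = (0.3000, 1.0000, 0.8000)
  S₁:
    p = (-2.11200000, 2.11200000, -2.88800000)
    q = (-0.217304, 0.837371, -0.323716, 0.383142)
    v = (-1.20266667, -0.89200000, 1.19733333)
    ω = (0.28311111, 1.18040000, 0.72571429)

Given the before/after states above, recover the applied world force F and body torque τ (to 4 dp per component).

F = (3.7000, 3.9000, -3.8000)
τ = (0.0100, 0.1900, -0.1600)

Δω = ω₁−ω₀ = (-0.01688889, 0.18040000, -0.07428571)
τ = I·(Δω/dt) + ω₀×(Iω₀) = (0.0100, 0.1900, -0.1600)
velocity change Δv = (0.19733333, 0.20800000, -0.20266667)
applied force F = (3.7000, 3.9000, -3.8000)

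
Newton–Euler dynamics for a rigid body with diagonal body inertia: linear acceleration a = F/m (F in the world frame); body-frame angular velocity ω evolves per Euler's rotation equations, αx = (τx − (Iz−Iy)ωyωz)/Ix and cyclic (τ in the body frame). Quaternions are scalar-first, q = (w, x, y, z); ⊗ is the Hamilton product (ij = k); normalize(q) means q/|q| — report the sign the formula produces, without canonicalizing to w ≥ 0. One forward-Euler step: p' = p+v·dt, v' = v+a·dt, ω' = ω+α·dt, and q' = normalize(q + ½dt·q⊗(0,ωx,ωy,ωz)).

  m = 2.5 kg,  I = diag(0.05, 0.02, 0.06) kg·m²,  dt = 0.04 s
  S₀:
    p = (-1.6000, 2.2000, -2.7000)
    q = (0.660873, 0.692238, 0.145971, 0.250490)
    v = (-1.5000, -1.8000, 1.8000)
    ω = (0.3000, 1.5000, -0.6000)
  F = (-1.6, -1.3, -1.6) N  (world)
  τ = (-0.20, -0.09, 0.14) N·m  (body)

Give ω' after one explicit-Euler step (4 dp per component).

angular accel α = (-3.2800, -4.5900, 2.5583)
ω' = ω + α·dt = (0.1688, 1.3164, -0.4977)

ω' = (0.1688, 1.3164, -0.4977)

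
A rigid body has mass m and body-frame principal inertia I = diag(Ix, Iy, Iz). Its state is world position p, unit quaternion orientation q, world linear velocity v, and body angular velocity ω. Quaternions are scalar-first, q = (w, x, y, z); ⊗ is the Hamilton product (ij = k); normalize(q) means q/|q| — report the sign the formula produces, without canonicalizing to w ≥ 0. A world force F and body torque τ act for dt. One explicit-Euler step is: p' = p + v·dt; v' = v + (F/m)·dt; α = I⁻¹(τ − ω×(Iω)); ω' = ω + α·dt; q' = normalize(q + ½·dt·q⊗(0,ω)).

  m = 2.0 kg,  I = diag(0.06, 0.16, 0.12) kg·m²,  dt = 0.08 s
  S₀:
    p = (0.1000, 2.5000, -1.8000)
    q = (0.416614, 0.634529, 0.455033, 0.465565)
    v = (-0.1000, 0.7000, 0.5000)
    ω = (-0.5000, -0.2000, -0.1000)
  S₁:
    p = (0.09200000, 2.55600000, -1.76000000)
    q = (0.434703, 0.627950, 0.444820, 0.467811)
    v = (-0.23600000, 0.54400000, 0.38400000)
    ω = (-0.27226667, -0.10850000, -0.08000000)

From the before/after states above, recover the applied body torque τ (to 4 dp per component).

τ = (0.1700, 0.1800, 0.0400)

Δω = ω₁−ω₀ = (0.22773333, 0.09150000, 0.02000000)
applied torque τ = (0.1700, 0.1800, 0.0400)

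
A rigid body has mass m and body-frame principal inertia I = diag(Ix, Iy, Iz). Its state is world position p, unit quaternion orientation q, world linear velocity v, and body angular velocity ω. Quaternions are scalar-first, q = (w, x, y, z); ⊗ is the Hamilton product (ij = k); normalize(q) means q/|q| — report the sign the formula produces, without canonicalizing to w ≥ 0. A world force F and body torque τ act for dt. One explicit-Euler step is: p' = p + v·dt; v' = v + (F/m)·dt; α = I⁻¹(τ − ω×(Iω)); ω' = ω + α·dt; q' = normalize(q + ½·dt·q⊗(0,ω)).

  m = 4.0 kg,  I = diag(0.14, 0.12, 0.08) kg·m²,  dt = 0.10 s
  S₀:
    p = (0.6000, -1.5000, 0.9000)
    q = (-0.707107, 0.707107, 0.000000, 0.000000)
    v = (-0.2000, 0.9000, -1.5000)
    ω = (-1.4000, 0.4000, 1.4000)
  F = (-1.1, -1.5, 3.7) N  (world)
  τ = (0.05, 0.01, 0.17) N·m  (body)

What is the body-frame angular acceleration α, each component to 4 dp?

gyro term ω×Iω = (-0.0224, -0.1176, 0.0112)
(τ − ω×Iω)/I = (0.5171, 1.0633, 1.9850)

α = (0.5171, 1.0633, 1.9850)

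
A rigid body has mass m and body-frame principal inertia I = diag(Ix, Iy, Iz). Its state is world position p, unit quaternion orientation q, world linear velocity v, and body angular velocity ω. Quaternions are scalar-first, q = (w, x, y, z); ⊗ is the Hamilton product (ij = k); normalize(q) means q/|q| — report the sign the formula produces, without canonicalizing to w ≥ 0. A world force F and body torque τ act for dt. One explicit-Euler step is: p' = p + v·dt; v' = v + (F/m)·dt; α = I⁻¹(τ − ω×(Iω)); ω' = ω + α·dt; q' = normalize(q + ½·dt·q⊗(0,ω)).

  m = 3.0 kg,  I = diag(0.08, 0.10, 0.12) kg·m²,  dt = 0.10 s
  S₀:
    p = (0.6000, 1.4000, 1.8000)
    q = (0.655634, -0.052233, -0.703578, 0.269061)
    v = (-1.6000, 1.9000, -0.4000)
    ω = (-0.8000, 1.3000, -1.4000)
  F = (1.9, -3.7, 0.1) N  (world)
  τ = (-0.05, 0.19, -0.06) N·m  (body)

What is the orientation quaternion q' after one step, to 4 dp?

Hamilton product q⊗(0,ω) = (1.2495504, 0.1107227, 0.5639492, -1.5486529)
q' = normalize(q + ½dt·q⊗(0,ω)) = (0.7143, -0.0464, -0.6718, 0.1906)

q' = (0.7143, -0.0464, -0.6718, 0.1906)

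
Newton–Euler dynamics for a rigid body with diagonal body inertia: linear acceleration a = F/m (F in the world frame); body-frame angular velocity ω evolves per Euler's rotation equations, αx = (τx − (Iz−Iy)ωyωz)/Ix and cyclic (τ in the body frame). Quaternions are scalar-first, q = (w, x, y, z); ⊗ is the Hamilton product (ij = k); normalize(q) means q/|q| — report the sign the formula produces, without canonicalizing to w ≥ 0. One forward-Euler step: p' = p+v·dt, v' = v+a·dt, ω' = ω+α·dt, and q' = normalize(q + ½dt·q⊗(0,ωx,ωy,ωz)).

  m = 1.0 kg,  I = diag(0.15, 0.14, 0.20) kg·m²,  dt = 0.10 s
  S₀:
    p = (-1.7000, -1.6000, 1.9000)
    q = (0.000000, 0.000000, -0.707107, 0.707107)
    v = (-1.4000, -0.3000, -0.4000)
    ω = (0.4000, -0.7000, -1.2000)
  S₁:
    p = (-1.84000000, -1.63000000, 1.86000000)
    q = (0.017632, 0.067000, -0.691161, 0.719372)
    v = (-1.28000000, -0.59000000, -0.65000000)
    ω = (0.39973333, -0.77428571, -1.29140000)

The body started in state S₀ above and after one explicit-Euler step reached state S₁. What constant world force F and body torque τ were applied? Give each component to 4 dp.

F = (1.2000, -2.9000, -2.5000)
τ = (0.0500, -0.0800, -0.1800)

v₁ − v₀ = (0.12000000, -0.29000000, -0.25000000)
F = m·Δv/dt = (1.2000, -2.9000, -2.5000)
Δω = ω₁−ω₀ = (-0.00026667, -0.07428571, -0.09140000)
applied torque τ = (0.0500, -0.0800, -0.1800)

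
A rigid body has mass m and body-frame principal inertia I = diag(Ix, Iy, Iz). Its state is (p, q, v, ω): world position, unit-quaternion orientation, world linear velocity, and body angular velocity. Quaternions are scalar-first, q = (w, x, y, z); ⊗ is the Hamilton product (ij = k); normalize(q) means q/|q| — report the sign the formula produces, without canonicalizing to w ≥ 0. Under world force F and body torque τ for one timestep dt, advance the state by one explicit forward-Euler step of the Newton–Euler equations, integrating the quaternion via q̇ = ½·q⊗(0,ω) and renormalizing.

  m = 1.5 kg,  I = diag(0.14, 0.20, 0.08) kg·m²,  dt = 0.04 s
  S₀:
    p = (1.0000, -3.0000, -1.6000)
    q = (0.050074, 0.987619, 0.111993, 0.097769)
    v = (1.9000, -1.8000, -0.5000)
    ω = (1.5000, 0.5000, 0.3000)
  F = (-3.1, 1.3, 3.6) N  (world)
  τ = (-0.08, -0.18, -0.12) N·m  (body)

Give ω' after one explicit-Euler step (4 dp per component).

angular accel α = (-0.4429, -1.0350, -2.0625)
ω + α·dt = (1.4823, 0.4586, 0.2175)

ω' = (1.4823, 0.4586, 0.2175)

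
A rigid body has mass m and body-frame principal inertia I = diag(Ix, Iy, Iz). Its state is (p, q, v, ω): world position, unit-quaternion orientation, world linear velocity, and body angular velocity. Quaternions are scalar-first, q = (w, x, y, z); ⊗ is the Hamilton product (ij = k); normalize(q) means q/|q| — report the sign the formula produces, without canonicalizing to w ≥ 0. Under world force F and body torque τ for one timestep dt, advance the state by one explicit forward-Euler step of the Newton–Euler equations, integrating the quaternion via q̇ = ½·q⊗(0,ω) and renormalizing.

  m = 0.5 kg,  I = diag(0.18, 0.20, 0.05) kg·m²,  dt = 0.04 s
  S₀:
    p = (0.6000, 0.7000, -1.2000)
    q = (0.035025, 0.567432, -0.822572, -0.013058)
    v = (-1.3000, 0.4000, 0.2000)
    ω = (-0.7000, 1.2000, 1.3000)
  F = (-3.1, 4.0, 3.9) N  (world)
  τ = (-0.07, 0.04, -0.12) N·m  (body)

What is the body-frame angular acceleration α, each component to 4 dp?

α = (0.9111, 0.7915, -2.0640)

gyro term ω×Iω = (-0.2340, -0.1183, -0.0168)
α = I⁻¹(τ − ω×Iω) = (0.9111, 0.7915, -2.0640)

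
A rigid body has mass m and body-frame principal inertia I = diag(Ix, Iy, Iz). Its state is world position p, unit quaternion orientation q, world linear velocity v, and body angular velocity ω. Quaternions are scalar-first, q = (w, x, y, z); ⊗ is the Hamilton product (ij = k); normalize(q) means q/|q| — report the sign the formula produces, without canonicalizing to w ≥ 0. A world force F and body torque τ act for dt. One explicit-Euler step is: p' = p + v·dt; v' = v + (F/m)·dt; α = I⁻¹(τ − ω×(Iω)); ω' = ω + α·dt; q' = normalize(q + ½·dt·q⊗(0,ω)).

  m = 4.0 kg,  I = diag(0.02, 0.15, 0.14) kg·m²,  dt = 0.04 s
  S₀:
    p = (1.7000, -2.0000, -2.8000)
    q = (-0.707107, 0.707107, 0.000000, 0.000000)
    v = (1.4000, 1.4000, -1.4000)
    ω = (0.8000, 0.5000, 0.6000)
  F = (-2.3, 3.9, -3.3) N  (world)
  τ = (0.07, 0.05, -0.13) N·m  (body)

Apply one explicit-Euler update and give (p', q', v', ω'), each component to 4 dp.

p' = (1.7560, -1.9440, -2.8560)
q' = (-0.7182, 0.6956, -0.0156, -0.0014)
v' = (1.3770, 1.4390, -1.4330)
ω' = (0.9460, 0.5287, 0.5480)

new position p' = (1.7560, -1.9440, -2.8560)
v + (F/m)dt = (1.3770, 1.4390, -1.4330)
ω×(Iω) gyroscopic = (-0.0030, -0.0576, 0.0520)
(τ − ω×Iω)/I = (3.6500, 0.7173, -1.3000)
ω' = ω + α·dt = (0.9460, 0.5287, 0.5480)
Hamilton product q⊗(0,ω) = (-0.5656856, -0.5656856, -0.7778177, -0.0707107)
q + ½dt·q⊗(0,ω), renormalized = (-0.7182, 0.6956, -0.0156, -0.0014)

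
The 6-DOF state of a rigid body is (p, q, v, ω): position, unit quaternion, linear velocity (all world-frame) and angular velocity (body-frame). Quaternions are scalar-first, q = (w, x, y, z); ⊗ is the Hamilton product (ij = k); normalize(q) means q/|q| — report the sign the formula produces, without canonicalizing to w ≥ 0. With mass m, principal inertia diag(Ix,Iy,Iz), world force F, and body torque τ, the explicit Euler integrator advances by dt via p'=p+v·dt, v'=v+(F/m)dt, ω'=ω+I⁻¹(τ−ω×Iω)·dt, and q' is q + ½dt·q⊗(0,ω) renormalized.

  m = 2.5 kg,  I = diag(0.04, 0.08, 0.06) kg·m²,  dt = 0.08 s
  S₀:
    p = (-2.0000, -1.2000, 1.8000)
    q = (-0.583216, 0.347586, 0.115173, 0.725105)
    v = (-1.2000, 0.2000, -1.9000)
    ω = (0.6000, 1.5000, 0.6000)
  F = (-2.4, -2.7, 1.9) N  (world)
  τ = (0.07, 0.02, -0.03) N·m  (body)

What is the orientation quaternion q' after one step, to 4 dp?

q' = (-0.6144, 0.2922, 0.0890, 0.7275)

Hamilton product q⊗(0,ω) = (-0.8163741, -1.3684833, -0.6483126, 0.1023456)
q + ½dt·q⊗(0,ω), renormalized = (-0.6144, 0.2922, 0.0890, 0.7275)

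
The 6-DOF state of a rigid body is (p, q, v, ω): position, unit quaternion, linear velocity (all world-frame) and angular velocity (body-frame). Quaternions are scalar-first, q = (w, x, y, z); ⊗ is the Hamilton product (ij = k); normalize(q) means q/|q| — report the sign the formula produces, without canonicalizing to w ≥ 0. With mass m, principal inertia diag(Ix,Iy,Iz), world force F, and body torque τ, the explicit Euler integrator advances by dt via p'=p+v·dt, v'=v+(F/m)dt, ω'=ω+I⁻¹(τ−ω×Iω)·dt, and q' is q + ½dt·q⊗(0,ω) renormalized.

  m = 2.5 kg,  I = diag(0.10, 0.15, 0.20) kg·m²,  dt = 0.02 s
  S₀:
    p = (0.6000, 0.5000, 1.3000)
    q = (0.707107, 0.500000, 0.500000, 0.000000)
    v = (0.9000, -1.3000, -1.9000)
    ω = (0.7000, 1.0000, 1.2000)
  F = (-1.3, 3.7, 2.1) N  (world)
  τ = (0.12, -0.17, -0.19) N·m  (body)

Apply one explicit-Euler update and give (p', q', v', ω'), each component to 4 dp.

p' = (0.6180, 0.4740, 1.2620)
q' = (0.6985, 0.5109, 0.5010, 0.0100)
v' = (0.8896, -1.2704, -1.8832)
ω' = (0.7120, 0.9885, 1.1775)

new position p' = (0.6180, 0.4740, 1.2620)
v + (F/m)dt = (0.8896, -1.2704, -1.8832)
precession coupling ω×(Iω) = (0.0600, -0.0840, 0.0350)
angular accel α = (0.6000, -0.5733, -1.1250)
ω + α·dt = (0.7120, 0.9885, 1.1775)
q⊗(0,ω) = (-0.8500000, 1.0949749, 0.1071070, 0.9985284)
q + ½dt·q⊗(0,ω), renormalized = (0.6985, 0.5109, 0.5010, 0.0100)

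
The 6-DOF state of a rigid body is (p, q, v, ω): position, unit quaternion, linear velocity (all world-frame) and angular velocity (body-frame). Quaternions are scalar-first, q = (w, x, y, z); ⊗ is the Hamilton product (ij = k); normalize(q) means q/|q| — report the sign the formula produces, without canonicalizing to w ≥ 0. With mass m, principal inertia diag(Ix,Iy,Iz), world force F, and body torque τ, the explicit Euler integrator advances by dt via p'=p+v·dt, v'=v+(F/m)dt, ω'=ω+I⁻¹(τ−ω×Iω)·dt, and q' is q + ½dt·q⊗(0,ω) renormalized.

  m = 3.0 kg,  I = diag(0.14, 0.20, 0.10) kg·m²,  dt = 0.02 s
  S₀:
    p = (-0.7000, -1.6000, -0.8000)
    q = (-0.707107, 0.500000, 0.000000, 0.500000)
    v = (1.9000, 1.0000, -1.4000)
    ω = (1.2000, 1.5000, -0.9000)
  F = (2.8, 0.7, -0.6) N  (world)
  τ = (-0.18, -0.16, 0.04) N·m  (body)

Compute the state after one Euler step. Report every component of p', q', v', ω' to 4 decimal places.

p' = (-0.6620, -1.5800, -0.8280)
q' = (-0.7084, 0.4839, -0.0001, 0.5137)
v' = (1.9187, 1.0047, -1.4040)
ω' = (1.1550, 1.4883, -0.9136)

a = (0.9333, 0.2333, -0.2000)
p + v·dt = (-0.6620, -1.5800, -0.8280)
v' = v + a·dt = (1.9187, 1.0047, -1.4040)
ω×(Iω) gyroscopic = (0.1350, -0.0432, 0.1080)
(τ − ω×Iω)/I = (-2.2500, -0.5840, -0.6800)
ω + α·dt = (1.1550, 1.4883, -0.9136)
2q̇ = q⊗(0,ω) = (-0.1500000, -1.5985284, -0.0106605, 1.3863963)
updated quaternion q' = (-0.7084, 0.4839, -0.0001, 0.5137)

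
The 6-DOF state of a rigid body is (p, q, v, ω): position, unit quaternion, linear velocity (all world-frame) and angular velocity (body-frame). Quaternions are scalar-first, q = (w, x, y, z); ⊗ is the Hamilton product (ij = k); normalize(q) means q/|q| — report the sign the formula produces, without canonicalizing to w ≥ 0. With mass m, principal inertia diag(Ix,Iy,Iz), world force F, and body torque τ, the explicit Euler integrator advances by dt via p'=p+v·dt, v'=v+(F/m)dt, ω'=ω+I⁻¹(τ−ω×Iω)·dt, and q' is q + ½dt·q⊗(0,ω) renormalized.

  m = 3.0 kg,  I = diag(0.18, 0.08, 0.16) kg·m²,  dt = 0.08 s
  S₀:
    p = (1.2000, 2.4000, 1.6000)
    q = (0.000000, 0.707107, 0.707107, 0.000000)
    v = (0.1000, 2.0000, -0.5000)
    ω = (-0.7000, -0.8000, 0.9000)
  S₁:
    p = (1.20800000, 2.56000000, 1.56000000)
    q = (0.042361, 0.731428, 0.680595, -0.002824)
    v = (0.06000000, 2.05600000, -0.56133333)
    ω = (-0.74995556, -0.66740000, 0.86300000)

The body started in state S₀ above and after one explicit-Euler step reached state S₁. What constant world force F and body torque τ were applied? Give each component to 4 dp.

F = (-1.5000, 2.1000, -2.3000)
τ = (-0.1700, 0.1200, -0.1300)

rate change Δω = (-0.04995556, 0.13260000, -0.03700000)
applied torque τ = (-0.1700, 0.1200, -0.1300)
velocity change Δv = (-0.04000000, 0.05600000, -0.06133333)
applied force F = (-1.5000, 2.1000, -2.3000)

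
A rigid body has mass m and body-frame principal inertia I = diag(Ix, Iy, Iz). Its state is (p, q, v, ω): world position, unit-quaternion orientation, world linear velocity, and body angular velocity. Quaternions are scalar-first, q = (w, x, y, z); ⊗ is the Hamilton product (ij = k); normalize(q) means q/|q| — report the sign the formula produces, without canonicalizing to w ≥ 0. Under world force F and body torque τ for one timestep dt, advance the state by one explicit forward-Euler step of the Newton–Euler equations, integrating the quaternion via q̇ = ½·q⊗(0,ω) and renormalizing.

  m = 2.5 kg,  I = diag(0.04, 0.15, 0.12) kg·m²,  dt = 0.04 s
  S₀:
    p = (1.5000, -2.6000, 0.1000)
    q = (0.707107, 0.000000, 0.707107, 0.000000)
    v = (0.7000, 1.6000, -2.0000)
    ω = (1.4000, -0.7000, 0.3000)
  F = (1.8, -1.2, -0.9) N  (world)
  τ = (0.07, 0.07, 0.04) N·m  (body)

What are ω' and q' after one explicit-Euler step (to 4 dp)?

precession coupling ω×(Iω) = (0.0063, -0.0336, -0.1078)
angular accel α = (1.5925, 0.6907, 1.2317)
ω + α·dt = (1.4637, -0.6724, 0.3493)
q⊗(0,ω) = (0.4949749, 1.2020819, -0.4949749, -0.7778177)
q' = normalize(q + ½dt·q⊗(0,ω)) = (0.7166, 0.0240, 0.6969, -0.0155)

ω' = (1.4637, -0.6724, 0.3493)
q' = (0.7166, 0.0240, 0.6969, -0.0155)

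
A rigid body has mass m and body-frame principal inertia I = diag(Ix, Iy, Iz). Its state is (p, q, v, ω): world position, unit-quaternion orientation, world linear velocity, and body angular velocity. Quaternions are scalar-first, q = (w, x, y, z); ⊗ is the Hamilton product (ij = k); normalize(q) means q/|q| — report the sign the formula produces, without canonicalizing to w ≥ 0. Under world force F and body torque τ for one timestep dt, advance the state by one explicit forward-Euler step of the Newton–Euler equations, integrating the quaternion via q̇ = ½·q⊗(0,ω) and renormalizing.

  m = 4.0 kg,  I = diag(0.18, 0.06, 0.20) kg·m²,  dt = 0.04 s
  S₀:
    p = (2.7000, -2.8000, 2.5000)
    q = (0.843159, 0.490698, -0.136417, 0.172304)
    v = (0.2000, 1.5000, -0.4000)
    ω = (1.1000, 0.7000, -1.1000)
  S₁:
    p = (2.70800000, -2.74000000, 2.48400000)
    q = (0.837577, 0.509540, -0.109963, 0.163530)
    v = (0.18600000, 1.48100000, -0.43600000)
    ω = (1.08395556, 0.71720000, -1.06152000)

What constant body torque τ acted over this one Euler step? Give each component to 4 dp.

τ = (-0.1800, 0.0500, 0.1000)

Δω = ω₁−ω₀ = (-0.01604444, 0.01720000, 0.03848000)
applied torque τ = (-0.1800, 0.0500, 0.1000)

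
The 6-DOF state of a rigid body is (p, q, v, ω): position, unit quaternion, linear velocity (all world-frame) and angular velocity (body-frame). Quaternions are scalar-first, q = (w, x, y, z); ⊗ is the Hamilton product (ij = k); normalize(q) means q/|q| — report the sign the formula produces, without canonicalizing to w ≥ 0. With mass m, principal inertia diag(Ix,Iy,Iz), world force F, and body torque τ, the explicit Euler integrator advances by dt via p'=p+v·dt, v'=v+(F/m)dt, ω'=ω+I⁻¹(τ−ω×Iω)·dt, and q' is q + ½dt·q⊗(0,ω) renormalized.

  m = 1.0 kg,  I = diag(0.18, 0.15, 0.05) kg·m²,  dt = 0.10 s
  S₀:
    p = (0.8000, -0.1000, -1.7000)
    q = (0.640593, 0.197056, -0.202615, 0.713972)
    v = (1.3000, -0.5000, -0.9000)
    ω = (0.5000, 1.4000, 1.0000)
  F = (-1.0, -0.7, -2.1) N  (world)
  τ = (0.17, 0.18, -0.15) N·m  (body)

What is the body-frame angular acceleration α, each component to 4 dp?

gyro term ω×Iω = (-0.1400, 0.0650, -0.0210)
angular accel α = (1.7222, 0.7667, -2.5800)

α = (1.7222, 0.7667, -2.5800)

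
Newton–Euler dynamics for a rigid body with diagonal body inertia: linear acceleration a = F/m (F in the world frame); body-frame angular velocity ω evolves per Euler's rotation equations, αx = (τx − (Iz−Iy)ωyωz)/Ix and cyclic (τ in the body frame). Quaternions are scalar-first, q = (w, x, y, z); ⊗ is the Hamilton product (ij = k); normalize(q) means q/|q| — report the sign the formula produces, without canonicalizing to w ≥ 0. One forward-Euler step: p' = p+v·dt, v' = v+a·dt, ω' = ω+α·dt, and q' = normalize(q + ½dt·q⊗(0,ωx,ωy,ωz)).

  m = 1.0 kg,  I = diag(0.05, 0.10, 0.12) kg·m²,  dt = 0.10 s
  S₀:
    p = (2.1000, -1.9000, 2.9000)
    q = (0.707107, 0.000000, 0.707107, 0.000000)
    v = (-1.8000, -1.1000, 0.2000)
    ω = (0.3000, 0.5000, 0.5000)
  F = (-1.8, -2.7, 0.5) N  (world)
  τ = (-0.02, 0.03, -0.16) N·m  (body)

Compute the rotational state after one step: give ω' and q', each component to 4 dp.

ω×(Iω) gyroscopic = (0.0050, -0.0105, 0.0075)
(τ − ω×Iω)/I = (-0.5000, 0.4050, -1.3958)
new body rate ω' = (0.2500, 0.5405, 0.3604)
q⊗(0,ω) = (-0.3535535, 0.5656856, 0.3535535, 0.1414214)
q' = normalize(q + ½dt·q⊗(0,ω)) = (0.6889, 0.0283, 0.7243, 0.0071)

ω' = (0.2500, 0.5405, 0.3604)
q' = (0.6889, 0.0283, 0.7243, 0.0071)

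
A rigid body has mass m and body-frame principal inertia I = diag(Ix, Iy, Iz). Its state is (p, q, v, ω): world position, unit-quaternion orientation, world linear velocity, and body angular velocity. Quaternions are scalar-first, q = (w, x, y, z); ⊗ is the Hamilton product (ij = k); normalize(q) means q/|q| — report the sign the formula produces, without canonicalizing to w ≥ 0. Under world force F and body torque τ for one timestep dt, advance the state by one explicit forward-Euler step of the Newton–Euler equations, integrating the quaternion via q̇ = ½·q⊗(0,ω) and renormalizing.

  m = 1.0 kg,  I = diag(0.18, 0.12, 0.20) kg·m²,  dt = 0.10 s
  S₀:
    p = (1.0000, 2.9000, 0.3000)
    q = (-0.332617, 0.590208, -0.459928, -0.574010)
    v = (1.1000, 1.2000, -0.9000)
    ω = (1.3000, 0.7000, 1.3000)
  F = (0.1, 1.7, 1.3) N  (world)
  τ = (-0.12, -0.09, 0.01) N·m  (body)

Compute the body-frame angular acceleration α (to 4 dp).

α = (-1.0711, -0.4683, 0.3230)

gyro term ω×Iω = (0.0728, -0.0338, -0.0546)
α = I⁻¹(τ − ω×Iω) = (-1.0711, -0.4683, 0.3230)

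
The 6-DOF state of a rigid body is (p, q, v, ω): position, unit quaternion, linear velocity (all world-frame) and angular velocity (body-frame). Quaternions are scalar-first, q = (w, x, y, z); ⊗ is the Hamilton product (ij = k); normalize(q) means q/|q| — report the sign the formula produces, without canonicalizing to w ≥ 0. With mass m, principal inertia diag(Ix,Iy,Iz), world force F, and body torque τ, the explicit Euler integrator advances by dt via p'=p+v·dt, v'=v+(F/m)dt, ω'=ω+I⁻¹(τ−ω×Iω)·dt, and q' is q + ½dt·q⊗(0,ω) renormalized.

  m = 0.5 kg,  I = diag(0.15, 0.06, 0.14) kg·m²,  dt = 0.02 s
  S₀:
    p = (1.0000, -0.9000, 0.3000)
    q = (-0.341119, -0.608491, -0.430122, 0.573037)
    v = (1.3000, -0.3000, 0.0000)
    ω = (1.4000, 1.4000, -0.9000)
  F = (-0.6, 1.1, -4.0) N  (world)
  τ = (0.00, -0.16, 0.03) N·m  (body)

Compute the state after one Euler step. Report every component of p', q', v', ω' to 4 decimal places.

precession coupling ω×(Iω) = (-0.1008, -0.0126, -0.1764)
angular accel α = (0.6720, -2.4567, 1.4743)
ω' = ω + α·dt = (1.4134, 1.3509, -0.8705)
Hamilton product q⊗(0,ω) = (1.9697915, -0.8927086, -0.2229567, 0.0572905)
q + ½dt·q⊗(0,ω), renormalized = (-0.3213, -0.6173, -0.4322, 0.5735)
p' = p + v·dt = (1.0260, -0.9060, 0.3000)
v' = v + a·dt = (1.2760, -0.2560, -0.1600)

p' = (1.0260, -0.9060, 0.3000)
q' = (-0.3213, -0.6173, -0.4322, 0.5735)
v' = (1.2760, -0.2560, -0.1600)
ω' = (1.4134, 1.3509, -0.8705)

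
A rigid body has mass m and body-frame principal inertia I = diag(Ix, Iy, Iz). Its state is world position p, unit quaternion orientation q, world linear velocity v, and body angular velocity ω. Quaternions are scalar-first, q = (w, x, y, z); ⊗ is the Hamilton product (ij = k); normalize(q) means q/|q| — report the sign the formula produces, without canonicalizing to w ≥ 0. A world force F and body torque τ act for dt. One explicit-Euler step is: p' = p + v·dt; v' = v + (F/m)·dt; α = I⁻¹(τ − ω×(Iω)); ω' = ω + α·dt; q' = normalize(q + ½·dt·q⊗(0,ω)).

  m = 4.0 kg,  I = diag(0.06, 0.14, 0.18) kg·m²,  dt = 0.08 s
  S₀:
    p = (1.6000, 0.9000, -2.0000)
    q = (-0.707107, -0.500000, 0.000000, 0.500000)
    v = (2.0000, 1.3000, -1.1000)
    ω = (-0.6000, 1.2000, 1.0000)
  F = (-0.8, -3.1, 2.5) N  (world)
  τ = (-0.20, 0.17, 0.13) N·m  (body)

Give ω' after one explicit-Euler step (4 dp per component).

ω' = (-0.9307, 1.2560, 1.0834)

ω×(Iω) gyroscopic = (0.0480, 0.0720, -0.0576)
(τ − ω×Iω)/I = (-4.1333, 0.7000, 1.0422)
ω' = ω + α·dt = (-0.9307, 1.2560, 1.0834)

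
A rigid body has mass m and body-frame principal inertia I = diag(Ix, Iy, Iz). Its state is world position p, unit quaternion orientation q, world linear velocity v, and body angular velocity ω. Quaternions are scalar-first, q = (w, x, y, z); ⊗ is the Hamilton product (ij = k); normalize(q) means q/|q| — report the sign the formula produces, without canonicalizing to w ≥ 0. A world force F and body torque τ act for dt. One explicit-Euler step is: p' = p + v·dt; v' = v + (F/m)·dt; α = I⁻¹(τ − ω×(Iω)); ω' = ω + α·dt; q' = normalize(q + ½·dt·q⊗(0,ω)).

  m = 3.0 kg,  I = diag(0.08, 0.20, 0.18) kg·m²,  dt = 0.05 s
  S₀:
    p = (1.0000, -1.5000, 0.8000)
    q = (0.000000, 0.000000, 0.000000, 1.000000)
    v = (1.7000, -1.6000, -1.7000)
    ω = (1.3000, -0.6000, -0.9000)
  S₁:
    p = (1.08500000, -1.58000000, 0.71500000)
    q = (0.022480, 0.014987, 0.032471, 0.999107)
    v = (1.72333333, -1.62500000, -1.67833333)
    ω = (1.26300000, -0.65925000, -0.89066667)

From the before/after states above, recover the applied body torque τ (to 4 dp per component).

Δω = ω₁−ω₀ = (-0.03700000, -0.05925000, 0.00933333)
I·α + gyro = (-0.0700, -0.1200, -0.0600)

τ = (-0.0700, -0.1200, -0.0600)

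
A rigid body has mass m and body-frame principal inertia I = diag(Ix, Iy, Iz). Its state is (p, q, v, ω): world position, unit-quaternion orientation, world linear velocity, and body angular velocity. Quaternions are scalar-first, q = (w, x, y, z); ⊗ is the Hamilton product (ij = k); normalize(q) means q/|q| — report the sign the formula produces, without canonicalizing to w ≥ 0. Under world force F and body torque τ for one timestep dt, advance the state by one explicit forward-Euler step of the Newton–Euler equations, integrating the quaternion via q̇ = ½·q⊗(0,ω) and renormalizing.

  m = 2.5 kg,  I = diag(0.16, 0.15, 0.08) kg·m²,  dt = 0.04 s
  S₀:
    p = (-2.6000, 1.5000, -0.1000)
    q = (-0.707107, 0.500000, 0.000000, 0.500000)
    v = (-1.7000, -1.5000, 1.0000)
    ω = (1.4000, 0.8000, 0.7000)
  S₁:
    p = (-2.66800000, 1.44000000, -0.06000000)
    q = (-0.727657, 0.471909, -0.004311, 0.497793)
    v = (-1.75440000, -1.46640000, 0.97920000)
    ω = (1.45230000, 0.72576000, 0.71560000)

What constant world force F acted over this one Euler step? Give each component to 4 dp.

v₁ − v₀ = (-0.05440000, 0.03360000, -0.02080000)
m·(v₁−v₀)/dt = (-3.4000, 2.1000, -1.3000)

F = (-3.4000, 2.1000, -1.3000)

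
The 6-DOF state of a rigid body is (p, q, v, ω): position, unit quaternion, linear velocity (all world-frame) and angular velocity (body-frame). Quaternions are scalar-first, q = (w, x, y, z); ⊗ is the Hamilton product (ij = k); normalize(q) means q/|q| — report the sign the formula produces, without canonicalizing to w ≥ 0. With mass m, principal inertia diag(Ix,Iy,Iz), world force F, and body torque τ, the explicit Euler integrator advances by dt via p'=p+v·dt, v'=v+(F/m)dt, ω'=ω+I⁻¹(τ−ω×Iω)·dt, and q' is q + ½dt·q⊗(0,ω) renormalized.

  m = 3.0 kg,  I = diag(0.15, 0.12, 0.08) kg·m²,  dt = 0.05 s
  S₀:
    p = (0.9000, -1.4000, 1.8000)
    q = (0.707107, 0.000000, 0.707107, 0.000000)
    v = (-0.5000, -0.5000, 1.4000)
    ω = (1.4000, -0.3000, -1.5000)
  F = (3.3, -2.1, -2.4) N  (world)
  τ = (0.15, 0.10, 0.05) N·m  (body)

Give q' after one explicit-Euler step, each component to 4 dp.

q' = (0.7115, -0.0018, 0.7009, -0.0512)

q⊗(0,ω) = (0.2121321, -0.0707107, -0.2121321, -2.0506103)
q' = normalize(q + ½dt·q⊗(0,ω)) = (0.7115, -0.0018, 0.7009, -0.0512)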